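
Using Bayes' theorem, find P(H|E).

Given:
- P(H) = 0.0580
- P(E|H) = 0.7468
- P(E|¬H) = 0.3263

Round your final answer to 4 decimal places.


Bayes' theorem: P(H|E) = P(E|H) × P(H) / P(E)

Step 1: Calculate P(E) using law of total probability
P(E) = P(E|H)P(H) + P(E|¬H)P(¬H)
     = 0.7468 × 0.0580 + 0.3263 × 0.9420
     = 0.04331440 + 0.30737460
     = 0.35068900

Step 2: Apply Bayes' theorem
P(H|E) = P(E|H) × P(H) / P(E)
       = 0.04331440 / 0.35068900
       = 0.1235


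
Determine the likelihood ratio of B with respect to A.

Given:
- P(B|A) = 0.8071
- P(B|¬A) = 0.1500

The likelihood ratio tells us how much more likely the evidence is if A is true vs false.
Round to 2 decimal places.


Likelihood Ratio (LR) = P(B|A) / P(B|¬A)

LR = 0.8071 / 0.1500
   = 5.38

The evidence is 5.38 times more likely if A is true than if A is false.
Since LR > 1, the evidence supports A over ¬A.


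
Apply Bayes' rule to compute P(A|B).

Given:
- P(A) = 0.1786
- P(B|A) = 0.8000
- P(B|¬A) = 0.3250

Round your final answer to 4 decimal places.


Bayes' theorem: P(A|B) = P(B|A) × P(A) / P(B)

Step 1: Calculate P(B) using law of total probability
P(B) = P(B|A)P(A) + P(B|¬A)P(¬A)
     = 0.8000 × 0.1786 + 0.3250 × 0.8214
     = 0.14288000 + 0.26695500
     = 0.40983500

Step 2: Apply Bayes' theorem
P(A|B) = P(B|A) × P(A) / P(B)
       = 0.14288000 / 0.40983500
       = 0.3486


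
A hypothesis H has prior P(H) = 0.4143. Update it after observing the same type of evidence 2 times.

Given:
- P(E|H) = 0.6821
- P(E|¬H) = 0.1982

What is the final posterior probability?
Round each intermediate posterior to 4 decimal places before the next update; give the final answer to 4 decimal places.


Sequential Bayesian updating:

Initial prior: P(H) = 0.4143

Update 1:
  P(E) = 0.6821 × 0.4143 + 0.1982 × 0.5857 = 0.28259403 + 0.11608574 = 0.39867977
  P(H|E) = 0.28259403 / 0.39867977 = 0.7088

Update 2:
  P(E) = 0.6821 × 0.7088 + 0.1982 × 0.2912 = 0.48347248 + 0.05771584 = 0.54118832
  P(H|E) = 0.48347248 / 0.54118832 = 0.8934

Final posterior: 0.8934


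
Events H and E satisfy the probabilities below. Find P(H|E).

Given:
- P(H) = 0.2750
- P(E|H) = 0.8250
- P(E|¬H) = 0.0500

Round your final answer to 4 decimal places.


Bayes' theorem: P(H|E) = P(E|H) × P(H) / P(E)

Step 1: Calculate P(E) using law of total probability
P(E) = P(E|H)P(H) + P(E|¬H)P(¬H)
     = 0.8250 × 0.2750 + 0.0500 × 0.7250
     = 0.22687500 + 0.03625000
     = 0.26312500

Step 2: Apply Bayes' theorem
P(H|E) = P(E|H) × P(H) / P(E)
       = 0.22687500 / 0.26312500
       = 0.8622


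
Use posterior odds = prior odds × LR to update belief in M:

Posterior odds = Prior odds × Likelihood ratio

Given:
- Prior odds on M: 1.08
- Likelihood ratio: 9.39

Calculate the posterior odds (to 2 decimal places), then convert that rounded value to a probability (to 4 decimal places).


Step 1: Calculate posterior odds
Posterior odds = Prior odds × LR
               = 1.08 × 9.39
               = 10.14

Step 2: Convert to probability
P(M|E) = Posterior odds / (1 + Posterior odds)
       = 10.14 / (1 + 10.14)
       = 10.14 / 11.14
       = 0.9102

The evidence increased P(M) from 0.5192 to 0.9102.


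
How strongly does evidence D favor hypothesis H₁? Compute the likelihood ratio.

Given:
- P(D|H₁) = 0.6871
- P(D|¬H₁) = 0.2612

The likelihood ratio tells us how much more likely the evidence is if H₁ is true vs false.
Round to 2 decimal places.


Likelihood Ratio (LR) = P(D|H₁) / P(D|¬H₁)

LR = 0.6871 / 0.2612
   = 2.63

The evidence is 2.63 times more likely if H₁ is true than if H₁ is false.
Because LR exceeds 1, D is evidence for H₁.


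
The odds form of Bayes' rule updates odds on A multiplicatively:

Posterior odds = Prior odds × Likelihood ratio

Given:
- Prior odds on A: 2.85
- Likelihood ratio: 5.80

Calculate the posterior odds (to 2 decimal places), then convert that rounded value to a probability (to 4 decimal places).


Step 1: Calculate posterior odds
Posterior odds = Prior odds × LR
               = 2.85 × 5.80
               = 16.53

Step 2: Convert to probability
P(A|E) = Posterior odds / (1 + Posterior odds)
       = 16.53 / (1 + 16.53)
       = 16.53 / 17.53
       = 0.9430

The evidence increased P(A) from 0.7403 to 0.9430.


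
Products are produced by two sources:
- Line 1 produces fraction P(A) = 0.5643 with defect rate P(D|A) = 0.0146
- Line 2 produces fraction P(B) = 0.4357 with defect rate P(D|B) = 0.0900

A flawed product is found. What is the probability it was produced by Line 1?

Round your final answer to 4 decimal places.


Let A = from Line 1, D = flawed

Given:
- P(A) = 0.5643, P(B) = 0.4357
- P(D|A) = 0.0146, P(D|B) = 0.0900

Step 1: Find P(D)
P(D) = P(D|A)P(A) + P(D|B)P(B)
     = 0.0146 × 0.5643 + 0.0900 × 0.4357
     = 0.00823878 + 0.03921300
     = 0.04745178

Step 2: Apply Bayes' theorem
P(A|D) = P(D|A)P(A) / P(D)
       = 0.00823878 / 0.04745178
       = 0.1736


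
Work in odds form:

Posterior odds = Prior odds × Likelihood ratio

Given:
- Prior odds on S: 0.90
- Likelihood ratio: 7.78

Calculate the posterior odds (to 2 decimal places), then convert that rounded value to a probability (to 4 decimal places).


Step 1: Calculate posterior odds
Posterior odds = Prior odds × LR
               = 0.90 × 7.78
               = 7.00

Step 2: Convert to probability
P(S|E) = Posterior odds / (1 + Posterior odds)
       = 7.00 / (1 + 7.00)
       = 7.00 / 8.00
       = 0.8750

The evidence increased P(S) from 0.4737 to 0.8750.


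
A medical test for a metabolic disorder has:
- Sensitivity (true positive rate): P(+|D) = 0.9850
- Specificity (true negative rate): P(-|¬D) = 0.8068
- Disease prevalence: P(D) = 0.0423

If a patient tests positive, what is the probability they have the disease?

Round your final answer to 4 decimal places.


Let D = has disease, + = positive test

Given:
- P(D) = 0.0423 (prevalence)
- P(+|D) = 0.9850 (sensitivity)
- P(-|¬D) = 0.8068 (specificity)
- P(+|¬D) = 0.1932 (false positive rate = 1 - specificity)

Step 1: Find P(+)
P(+) = P(+|D)P(D) + P(+|¬D)P(¬D)
     = 0.9850 × 0.0423 + 0.1932 × 0.9577
     = 0.04166550 + 0.18502764
     = 0.22669314

Step 2: Apply Bayes' theorem for P(D|+)
P(D|+) = P(+|D)P(D) / P(+)
       = 0.04166550 / 0.22669314
       = 0.1838


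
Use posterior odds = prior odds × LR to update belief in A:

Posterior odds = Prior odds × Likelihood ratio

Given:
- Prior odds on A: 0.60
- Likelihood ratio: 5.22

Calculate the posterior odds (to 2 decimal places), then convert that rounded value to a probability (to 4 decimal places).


Step 1: Calculate posterior odds
Posterior odds = Prior odds × LR
               = 0.60 × 5.22
               = 3.13

Step 2: Convert to probability
P(A|E) = Posterior odds / (1 + Posterior odds)
       = 3.13 / (1 + 3.13)
       = 3.13 / 4.13
       = 0.7579

The evidence increased P(A) from 0.3750 to 0.7579.


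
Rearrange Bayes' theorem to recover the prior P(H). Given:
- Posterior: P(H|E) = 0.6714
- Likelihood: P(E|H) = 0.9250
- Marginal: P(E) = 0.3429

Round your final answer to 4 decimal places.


From Bayes' theorem: P(H|E) = P(E|H) × P(H) / P(E)

Rearranging for P(H):
P(H) = P(H|E) × P(E) / P(E|H)
     = 0.6714 × 0.3429 / 0.9250
     = 0.23022306 / 0.9250
     = 0.2489


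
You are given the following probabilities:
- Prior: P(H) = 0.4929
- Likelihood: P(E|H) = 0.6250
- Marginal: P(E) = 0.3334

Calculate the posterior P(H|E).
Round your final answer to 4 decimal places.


Using Bayes' theorem:

P(H|E) = P(E|H) × P(H) / P(E)
       = 0.6250 × 0.4929 / 0.3334
       = 0.30806250 / 0.3334
       = 0.9240

The evidence strengthens our belief in H.
Prior: 0.4929 → Posterior: 0.9240


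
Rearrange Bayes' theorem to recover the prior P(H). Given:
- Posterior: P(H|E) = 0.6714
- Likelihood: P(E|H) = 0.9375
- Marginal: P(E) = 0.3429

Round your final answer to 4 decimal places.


From Bayes' theorem: P(H|E) = P(E|H) × P(H) / P(E)

Rearranging for P(H):
P(H) = P(H|E) × P(E) / P(E|H)
     = 0.6714 × 0.3429 / 0.9375
     = 0.23022306 / 0.9375
     = 0.2456


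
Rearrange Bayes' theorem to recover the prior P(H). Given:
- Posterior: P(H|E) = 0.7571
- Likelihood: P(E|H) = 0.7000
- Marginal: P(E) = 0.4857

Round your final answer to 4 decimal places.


From Bayes' theorem: P(H|E) = P(E|H) × P(H) / P(E)

Rearranging for P(H):
P(H) = P(H|E) × P(E) / P(E|H)
     = 0.7571 × 0.4857 / 0.7000
     = 0.36772347 / 0.7000
     = 0.5253


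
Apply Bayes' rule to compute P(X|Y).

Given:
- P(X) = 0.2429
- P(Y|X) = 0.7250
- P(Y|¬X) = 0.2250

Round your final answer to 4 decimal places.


Bayes' theorem: P(X|Y) = P(Y|X) × P(X) / P(Y)

Step 1: Calculate P(Y) using law of total probability
P(Y) = P(Y|X)P(X) + P(Y|¬X)P(¬X)
     = 0.7250 × 0.2429 + 0.2250 × 0.7571
     = 0.17610250 + 0.17034750
     = 0.34645000

Step 2: Apply Bayes' theorem
P(X|Y) = P(Y|X) × P(X) / P(Y)
       = 0.17610250 / 0.34645000
       = 0.5083


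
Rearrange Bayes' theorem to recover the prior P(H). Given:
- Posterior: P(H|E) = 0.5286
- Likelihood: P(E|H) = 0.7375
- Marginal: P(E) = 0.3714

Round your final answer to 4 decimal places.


From Bayes' theorem: P(H|E) = P(E|H) × P(H) / P(E)

Rearranging for P(H):
P(H) = P(H|E) × P(E) / P(E|H)
     = 0.5286 × 0.3714 / 0.7375
     = 0.19632204 / 0.7375
     = 0.2662


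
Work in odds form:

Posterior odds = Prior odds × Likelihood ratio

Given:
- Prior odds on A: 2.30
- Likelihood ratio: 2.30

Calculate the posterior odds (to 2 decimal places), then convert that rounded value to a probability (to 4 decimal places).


Step 1: Calculate posterior odds
Posterior odds = Prior odds × LR
               = 2.30 × 2.30
               = 5.29

Step 2: Convert to probability
P(A|E) = Posterior odds / (1 + Posterior odds)
       = 5.29 / (1 + 5.29)
       = 5.29 / 6.29
       = 0.8410

The evidence increased P(A) from 0.6970 to 0.8410.


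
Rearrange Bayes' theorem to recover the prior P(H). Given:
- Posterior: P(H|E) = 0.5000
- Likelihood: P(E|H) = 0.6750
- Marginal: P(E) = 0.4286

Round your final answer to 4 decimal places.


From Bayes' theorem: P(H|E) = P(E|H) × P(H) / P(E)

Rearranging for P(H):
P(H) = P(H|E) × P(E) / P(E|H)
     = 0.5000 × 0.4286 / 0.6750
     = 0.21430000 / 0.6750
     = 0.3175


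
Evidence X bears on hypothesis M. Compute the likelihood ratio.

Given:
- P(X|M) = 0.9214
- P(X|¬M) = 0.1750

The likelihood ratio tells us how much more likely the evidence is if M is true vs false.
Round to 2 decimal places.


Likelihood Ratio (LR) = P(X|M) / P(X|¬M)

LR = 0.9214 / 0.1750
   = 5.27

The evidence is 5.27 times more likely if M is true than if M is false.
Since LR > 1, the evidence supports M over ¬M.


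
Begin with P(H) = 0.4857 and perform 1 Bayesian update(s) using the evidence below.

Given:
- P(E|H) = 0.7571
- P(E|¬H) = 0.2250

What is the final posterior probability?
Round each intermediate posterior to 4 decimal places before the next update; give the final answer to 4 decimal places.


Sequential Bayesian updating:

Initial prior: P(H) = 0.4857

Update 1:
  P(E) = 0.7571 × 0.4857 + 0.2250 × 0.5143 = 0.36772347 + 0.11571750 = 0.48344097
  P(H|E) = 0.36772347 / 0.48344097 = 0.7606

Final posterior: 0.7606


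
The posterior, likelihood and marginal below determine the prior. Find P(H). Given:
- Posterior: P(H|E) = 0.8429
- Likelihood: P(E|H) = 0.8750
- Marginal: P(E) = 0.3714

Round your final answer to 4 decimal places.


From Bayes' theorem: P(H|E) = P(E|H) × P(H) / P(E)

Rearranging for P(H):
P(H) = P(H|E) × P(E) / P(E|H)
     = 0.8429 × 0.3714 / 0.8750
     = 0.31305306 / 0.8750
     = 0.3578


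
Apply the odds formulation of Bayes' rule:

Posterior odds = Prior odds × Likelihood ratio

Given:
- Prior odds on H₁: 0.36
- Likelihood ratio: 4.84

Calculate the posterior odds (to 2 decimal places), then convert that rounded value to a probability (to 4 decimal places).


Step 1: Calculate posterior odds
Posterior odds = Prior odds × LR
               = 0.36 × 4.84
               = 1.74

Step 2: Convert to probability
P(H₁|E) = Posterior odds / (1 + Posterior odds)
       = 1.74 / (1 + 1.74)
       = 1.74 / 2.74
       = 0.6350

The evidence increased P(H₁) from 0.2647 to 0.6350.


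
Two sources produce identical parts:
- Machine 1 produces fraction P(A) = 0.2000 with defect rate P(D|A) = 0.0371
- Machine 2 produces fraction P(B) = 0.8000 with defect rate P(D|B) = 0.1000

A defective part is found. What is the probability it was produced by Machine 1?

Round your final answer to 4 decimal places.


Let A = from Machine 1, D = defective

Given:
- P(A) = 0.2000, P(B) = 0.8000
- P(D|A) = 0.0371, P(D|B) = 0.1000

Step 1: Find P(D)
P(D) = P(D|A)P(A) + P(D|B)P(B)
     = 0.0371 × 0.2000 + 0.1000 × 0.8000
     = 0.00742000 + 0.08000000
     = 0.08742000

Step 2: Apply Bayes' theorem
P(A|D) = P(D|A)P(A) / P(D)
       = 0.00742000 / 0.08742000
       = 0.0849


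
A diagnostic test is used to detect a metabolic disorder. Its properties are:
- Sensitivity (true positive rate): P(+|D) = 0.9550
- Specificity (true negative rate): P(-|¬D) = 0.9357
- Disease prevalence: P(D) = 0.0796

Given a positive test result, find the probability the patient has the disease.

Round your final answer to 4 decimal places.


Let D = has disease, + = positive test

Given:
- P(D) = 0.0796 (prevalence)
- P(+|D) = 0.9550 (sensitivity)
- P(-|¬D) = 0.9357 (specificity)
- P(+|¬D) = 0.0643 (false positive rate = 1 - specificity)

Step 1: Find P(+)
P(+) = P(+|D)P(D) + P(+|¬D)P(¬D)
     = 0.9550 × 0.0796 + 0.0643 × 0.9204
     = 0.07601800 + 0.05918172
     = 0.13519972

Step 2: Apply Bayes' theorem for P(D|+)
P(D|+) = P(+|D)P(D) / P(+)
       = 0.07601800 / 0.13519972
       = 0.5623


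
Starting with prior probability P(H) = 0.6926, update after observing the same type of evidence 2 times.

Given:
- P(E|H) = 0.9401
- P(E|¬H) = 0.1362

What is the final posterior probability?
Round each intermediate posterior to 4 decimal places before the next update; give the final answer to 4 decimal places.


Sequential Bayesian updating:

Initial prior: P(H) = 0.6926

Update 1:
  P(E) = 0.9401 × 0.6926 + 0.1362 × 0.3074 = 0.65111326 + 0.04186788 = 0.69298114
  P(H|E) = 0.65111326 / 0.69298114 = 0.9396

Update 2:
  P(E) = 0.9401 × 0.9396 + 0.1362 × 0.0604 = 0.88331796 + 0.00822648 = 0.89154444
  P(H|E) = 0.88331796 / 0.89154444 = 0.9908

Final posterior: 0.9908


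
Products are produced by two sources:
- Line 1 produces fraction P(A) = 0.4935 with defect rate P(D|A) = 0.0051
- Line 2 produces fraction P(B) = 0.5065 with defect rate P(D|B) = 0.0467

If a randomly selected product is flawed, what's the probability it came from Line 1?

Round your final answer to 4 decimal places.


Let A = from Line 1, D = flawed

Given:
- P(A) = 0.4935, P(B) = 0.5065
- P(D|A) = 0.0051, P(D|B) = 0.0467

Step 1: Find P(D)
P(D) = P(D|A)P(A) + P(D|B)P(B)
     = 0.0051 × 0.4935 + 0.0467 × 0.5065
     = 0.00251685 + 0.02365355
     = 0.02617040

Step 2: Apply Bayes' theorem
P(A|D) = P(D|A)P(A) / P(D)
       = 0.00251685 / 0.02617040
       = 0.0962


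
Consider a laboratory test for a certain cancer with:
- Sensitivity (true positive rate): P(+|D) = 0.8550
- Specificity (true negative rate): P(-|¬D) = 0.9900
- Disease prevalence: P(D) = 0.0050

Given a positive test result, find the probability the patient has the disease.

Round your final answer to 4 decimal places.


Let D = has disease, + = positive test

Given:
- P(D) = 0.0050 (prevalence)
- P(+|D) = 0.8550 (sensitivity)
- P(-|¬D) = 0.9900 (specificity)
- P(+|¬D) = 0.0100 (false positive rate = 1 - specificity)

Step 1: Find P(+)
P(+) = P(+|D)P(D) + P(+|¬D)P(¬D)
     = 0.8550 × 0.0050 + 0.0100 × 0.9950
     = 0.00427500 + 0.00995000
     = 0.01422500

Step 2: Apply Bayes' theorem for P(D|+)
P(D|+) = P(+|D)P(D) / P(+)
       = 0.00427500 / 0.01422500
       = 0.3005


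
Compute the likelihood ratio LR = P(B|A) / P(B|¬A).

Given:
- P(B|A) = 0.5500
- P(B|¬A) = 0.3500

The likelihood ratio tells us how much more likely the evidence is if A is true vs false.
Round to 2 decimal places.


Likelihood Ratio (LR) = P(B|A) / P(B|¬A)

LR = 0.5500 / 0.3500
   = 1.57

The evidence is 1.57 times more likely if A is true than if A is false.
Since LR > 1, the evidence supports A over ¬A.


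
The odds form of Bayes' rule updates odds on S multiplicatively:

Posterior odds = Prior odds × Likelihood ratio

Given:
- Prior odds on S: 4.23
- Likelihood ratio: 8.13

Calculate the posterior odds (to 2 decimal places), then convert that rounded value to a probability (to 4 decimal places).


Step 1: Calculate posterior odds
Posterior odds = Prior odds × LR
               = 4.23 × 8.13
               = 34.39

Step 2: Convert to probability
P(S|E) = Posterior odds / (1 + Posterior odds)
       = 34.39 / (1 + 34.39)
       = 34.39 / 35.39
       = 0.9717

The evidence increased P(S) from 0.8088 to 0.9717.


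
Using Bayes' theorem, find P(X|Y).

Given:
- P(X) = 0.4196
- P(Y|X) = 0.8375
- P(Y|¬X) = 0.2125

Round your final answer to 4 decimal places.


Bayes' theorem: P(X|Y) = P(Y|X) × P(X) / P(Y)

Step 1: Calculate P(Y) using law of total probability
P(Y) = P(Y|X)P(X) + P(Y|¬X)P(¬X)
     = 0.8375 × 0.4196 + 0.2125 × 0.5804
     = 0.35141500 + 0.12333500
     = 0.47475000

Step 2: Apply Bayes' theorem
P(X|Y) = P(Y|X) × P(X) / P(Y)
       = 0.35141500 / 0.47475000
       = 0.7402


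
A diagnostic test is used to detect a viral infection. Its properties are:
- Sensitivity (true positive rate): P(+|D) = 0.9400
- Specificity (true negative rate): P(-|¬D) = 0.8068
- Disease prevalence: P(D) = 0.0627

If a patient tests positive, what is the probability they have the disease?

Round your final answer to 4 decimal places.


Let D = has disease, + = positive test

Given:
- P(D) = 0.0627 (prevalence)
- P(+|D) = 0.9400 (sensitivity)
- P(-|¬D) = 0.8068 (specificity)
- P(+|¬D) = 0.1932 (false positive rate = 1 - specificity)

Step 1: Find P(+)
P(+) = P(+|D)P(D) + P(+|¬D)P(¬D)
     = 0.9400 × 0.0627 + 0.1932 × 0.9373
     = 0.05893800 + 0.18108636
     = 0.24002436

Step 2: Apply Bayes' theorem for P(D|+)
P(D|+) = P(+|D)P(D) / P(+)
       = 0.05893800 / 0.24002436
       = 0.2456


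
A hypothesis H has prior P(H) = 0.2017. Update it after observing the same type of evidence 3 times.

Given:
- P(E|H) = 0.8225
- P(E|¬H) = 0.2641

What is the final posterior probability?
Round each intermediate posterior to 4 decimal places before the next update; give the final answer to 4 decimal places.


Sequential Bayesian updating:

Initial prior: P(H) = 0.2017

Update 1:
  P(E) = 0.8225 × 0.2017 + 0.2641 × 0.7983 = 0.16589825 + 0.21083103 = 0.37672928
  P(H|E) = 0.16589825 / 0.37672928 = 0.4404

Update 2:
  P(E) = 0.8225 × 0.4404 + 0.2641 × 0.5596 = 0.36222900 + 0.14779036 = 0.51001936
  P(H|E) = 0.36222900 / 0.51001936 = 0.7102

Update 3:
  P(E) = 0.8225 × 0.7102 + 0.2641 × 0.2898 = 0.58413950 + 0.07653618 = 0.66067568
  P(H|E) = 0.58413950 / 0.66067568 = 0.8842

Final posterior: 0.8842


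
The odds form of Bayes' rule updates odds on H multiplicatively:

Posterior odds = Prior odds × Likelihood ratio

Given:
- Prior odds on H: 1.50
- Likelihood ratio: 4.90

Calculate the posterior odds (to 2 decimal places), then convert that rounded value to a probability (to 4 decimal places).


Step 1: Calculate posterior odds
Posterior odds = Prior odds × LR
               = 1.50 × 4.90
               = 7.35

Step 2: Convert to probability
P(H|E) = Posterior odds / (1 + Posterior odds)
       = 7.35 / (1 + 7.35)
       = 7.35 / 8.35
       = 0.8802

The evidence increased P(H) from 0.6000 to 0.8802.


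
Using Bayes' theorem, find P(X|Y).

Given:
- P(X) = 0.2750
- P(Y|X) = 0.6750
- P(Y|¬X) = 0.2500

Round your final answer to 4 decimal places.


Bayes' theorem: P(X|Y) = P(Y|X) × P(X) / P(Y)

Step 1: Calculate P(Y) using law of total probability
P(Y) = P(Y|X)P(X) + P(Y|¬X)P(¬X)
     = 0.6750 × 0.2750 + 0.2500 × 0.7250
     = 0.18562500 + 0.18125000
     = 0.36687500

Step 2: Apply Bayes' theorem
P(X|Y) = P(Y|X) × P(X) / P(Y)
       = 0.18562500 / 0.36687500
       = 0.5060


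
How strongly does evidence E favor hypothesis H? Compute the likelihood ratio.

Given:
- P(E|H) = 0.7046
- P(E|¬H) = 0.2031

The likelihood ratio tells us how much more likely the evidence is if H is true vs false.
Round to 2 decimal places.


Likelihood Ratio (LR) = P(E|H) / P(E|¬H)

LR = 0.7046 / 0.2031
   = 3.47

The evidence is 3.47 times more likely if H is true than if H is false.
Since LR > 1, the evidence supports H over ¬H.


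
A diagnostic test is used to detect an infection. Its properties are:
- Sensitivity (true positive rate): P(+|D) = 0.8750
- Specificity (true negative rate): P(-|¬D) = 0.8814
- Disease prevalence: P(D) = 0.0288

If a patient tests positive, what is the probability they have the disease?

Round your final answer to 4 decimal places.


Let D = has disease, + = positive test

Given:
- P(D) = 0.0288 (prevalence)
- P(+|D) = 0.8750 (sensitivity)
- P(-|¬D) = 0.8814 (specificity)
- P(+|¬D) = 0.1186 (false positive rate = 1 - specificity)

Step 1: Find P(+)
P(+) = P(+|D)P(D) + P(+|¬D)P(¬D)
     = 0.8750 × 0.0288 + 0.1186 × 0.9712
     = 0.02520000 + 0.11518432
     = 0.14038432

Step 2: Apply Bayes' theorem for P(D|+)
P(D|+) = P(+|D)P(D) / P(+)
       = 0.02520000 / 0.14038432
       = 0.1795


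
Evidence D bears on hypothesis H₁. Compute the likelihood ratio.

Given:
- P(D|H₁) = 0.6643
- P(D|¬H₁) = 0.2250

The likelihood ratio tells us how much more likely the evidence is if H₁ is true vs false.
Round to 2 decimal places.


Likelihood Ratio (LR) = P(D|H₁) / P(D|¬H₁)

LR = 0.6643 / 0.2250
   = 2.95

The evidence is 2.95 times more likely if H₁ is true than if H₁ is false.
Because LR exceeds 1, D is evidence for H₁.


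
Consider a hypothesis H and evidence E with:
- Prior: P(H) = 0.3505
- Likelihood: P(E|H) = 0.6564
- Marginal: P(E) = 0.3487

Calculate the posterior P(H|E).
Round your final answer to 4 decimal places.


Using Bayes' theorem:

P(H|E) = P(E|H) × P(H) / P(E)
       = 0.6564 × 0.3505 / 0.3487
       = 0.23006820 / 0.3487
       = 0.6598

The evidence strengthens our belief in H.
Prior: 0.3505 → Posterior: 0.6598


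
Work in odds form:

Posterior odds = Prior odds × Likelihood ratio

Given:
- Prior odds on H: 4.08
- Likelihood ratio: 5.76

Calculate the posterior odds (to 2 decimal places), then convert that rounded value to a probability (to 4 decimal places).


Step 1: Calculate posterior odds
Posterior odds = Prior odds × LR
               = 4.08 × 5.76
               = 23.50

Step 2: Convert to probability
P(H|E) = Posterior odds / (1 + Posterior odds)
       = 23.50 / (1 + 23.50)
       = 23.50 / 24.50
       = 0.9592

The evidence increased P(H) from 0.8031 to 0.9592.


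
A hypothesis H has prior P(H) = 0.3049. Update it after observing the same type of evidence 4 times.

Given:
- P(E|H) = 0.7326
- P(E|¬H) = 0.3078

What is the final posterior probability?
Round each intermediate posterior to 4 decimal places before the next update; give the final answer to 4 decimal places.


Sequential Bayesian updating:

Initial prior: P(H) = 0.3049

Update 1:
  P(E) = 0.7326 × 0.3049 + 0.3078 × 0.6951 = 0.22336974 + 0.21395178 = 0.43732152
  P(H|E) = 0.22336974 / 0.43732152 = 0.5108

Update 2:
  P(E) = 0.7326 × 0.5108 + 0.3078 × 0.4892 = 0.37421208 + 0.15057576 = 0.52478784
  P(H|E) = 0.37421208 / 0.52478784 = 0.7131

Update 3:
  P(E) = 0.7326 × 0.7131 + 0.3078 × 0.2869 = 0.52241706 + 0.08830782 = 0.61072488
  P(H|E) = 0.52241706 / 0.61072488 = 0.8554

Update 4:
  P(E) = 0.7326 × 0.8554 + 0.3078 × 0.1446 = 0.62666604 + 0.04450788 = 0.67117392
  P(H|E) = 0.62666604 / 0.67117392 = 0.9337

Final posterior: 0.9337


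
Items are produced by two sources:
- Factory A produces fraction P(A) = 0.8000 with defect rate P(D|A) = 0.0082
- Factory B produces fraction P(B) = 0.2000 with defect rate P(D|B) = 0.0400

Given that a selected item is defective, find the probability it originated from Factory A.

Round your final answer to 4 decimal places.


Let A = from Factory A, D = defective

Given:
- P(A) = 0.8000, P(B) = 0.2000
- P(D|A) = 0.0082, P(D|B) = 0.0400

Step 1: Find P(D)
P(D) = P(D|A)P(A) + P(D|B)P(B)
     = 0.0082 × 0.8000 + 0.0400 × 0.2000
     = 0.00656000 + 0.00800000
     = 0.01456000

Step 2: Apply Bayes' theorem
P(A|D) = P(D|A)P(A) / P(D)
       = 0.00656000 / 0.01456000
       = 0.4505


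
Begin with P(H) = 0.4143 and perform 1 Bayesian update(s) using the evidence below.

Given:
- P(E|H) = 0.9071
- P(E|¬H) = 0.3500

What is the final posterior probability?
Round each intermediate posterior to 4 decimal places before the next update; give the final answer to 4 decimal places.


Sequential Bayesian updating:

Initial prior: P(H) = 0.4143

Update 1:
  P(E) = 0.9071 × 0.4143 + 0.3500 × 0.5857 = 0.37581153 + 0.20499500 = 0.58080653
  P(H|E) = 0.37581153 / 0.58080653 = 0.6471

Final posterior: 0.6471


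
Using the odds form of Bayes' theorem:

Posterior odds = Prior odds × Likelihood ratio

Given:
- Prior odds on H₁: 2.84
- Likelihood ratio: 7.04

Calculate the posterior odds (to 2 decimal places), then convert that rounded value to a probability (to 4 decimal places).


Step 1: Calculate posterior odds
Posterior odds = Prior odds × LR
               = 2.84 × 7.04
               = 19.99

Step 2: Convert to probability
P(H₁|E) = Posterior odds / (1 + Posterior odds)
       = 19.99 / (1 + 19.99)
       = 19.99 / 20.99
       = 0.9524

The evidence increased P(H₁) from 0.7396 to 0.9524.


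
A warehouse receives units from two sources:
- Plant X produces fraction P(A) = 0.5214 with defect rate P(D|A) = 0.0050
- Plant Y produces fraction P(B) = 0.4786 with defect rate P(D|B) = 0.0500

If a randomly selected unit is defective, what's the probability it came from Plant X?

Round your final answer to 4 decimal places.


Let A = from Plant X, D = defective

Given:
- P(A) = 0.5214, P(B) = 0.4786
- P(D|A) = 0.0050, P(D|B) = 0.0500

Step 1: Find P(D)
P(D) = P(D|A)P(A) + P(D|B)P(B)
     = 0.0050 × 0.5214 + 0.0500 × 0.4786
     = 0.00260700 + 0.02393000
     = 0.02653700

Step 2: Apply Bayes' theorem
P(A|D) = P(D|A)P(A) / P(D)
       = 0.00260700 / 0.02653700
       = 0.0982


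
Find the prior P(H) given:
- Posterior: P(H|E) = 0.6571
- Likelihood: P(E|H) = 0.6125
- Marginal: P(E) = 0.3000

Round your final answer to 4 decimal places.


From Bayes' theorem: P(H|E) = P(E|H) × P(H) / P(E)

Rearranging for P(H):
P(H) = P(H|E) × P(E) / P(E|H)
     = 0.6571 × 0.3000 / 0.6125
     = 0.19713000 / 0.6125
     = 0.3218


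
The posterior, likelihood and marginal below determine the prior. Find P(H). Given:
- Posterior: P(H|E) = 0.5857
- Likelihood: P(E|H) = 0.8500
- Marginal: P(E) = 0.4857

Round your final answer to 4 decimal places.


From Bayes' theorem: P(H|E) = P(E|H) × P(H) / P(E)

Rearranging for P(H):
P(H) = P(H|E) × P(E) / P(E|H)
     = 0.5857 × 0.4857 / 0.8500
     = 0.28447449 / 0.8500
     = 0.3347


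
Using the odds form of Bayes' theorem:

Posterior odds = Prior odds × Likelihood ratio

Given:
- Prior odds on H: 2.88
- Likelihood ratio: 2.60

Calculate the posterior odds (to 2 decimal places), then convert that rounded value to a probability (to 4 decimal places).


Step 1: Calculate posterior odds
Posterior odds = Prior odds × LR
               = 2.88 × 2.60
               = 7.49

Step 2: Convert to probability
P(H|E) = Posterior odds / (1 + Posterior odds)
       = 7.49 / (1 + 7.49)
       = 7.49 / 8.49
       = 0.8822

The evidence increased P(H) from 0.7423 to 0.8822.


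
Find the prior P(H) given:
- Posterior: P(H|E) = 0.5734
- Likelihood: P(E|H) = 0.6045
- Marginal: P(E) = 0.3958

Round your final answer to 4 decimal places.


From Bayes' theorem: P(H|E) = P(E|H) × P(H) / P(E)

Rearranging for P(H):
P(H) = P(H|E) × P(E) / P(E|H)
     = 0.5734 × 0.3958 / 0.6045
     = 0.22695172 / 0.6045
     = 0.3754


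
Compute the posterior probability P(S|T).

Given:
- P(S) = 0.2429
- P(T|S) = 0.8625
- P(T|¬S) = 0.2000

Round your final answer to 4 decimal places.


Bayes' theorem: P(S|T) = P(T|S) × P(S) / P(T)

Step 1: Calculate P(T) using law of total probability
P(T) = P(T|S)P(S) + P(T|¬S)P(¬S)
     = 0.8625 × 0.2429 + 0.2000 × 0.7571
     = 0.20950125 + 0.15142000
     = 0.36092125

Step 2: Apply Bayes' theorem
P(S|T) = P(T|S) × P(S) / P(T)
       = 0.20950125 / 0.36092125
       = 0.5805


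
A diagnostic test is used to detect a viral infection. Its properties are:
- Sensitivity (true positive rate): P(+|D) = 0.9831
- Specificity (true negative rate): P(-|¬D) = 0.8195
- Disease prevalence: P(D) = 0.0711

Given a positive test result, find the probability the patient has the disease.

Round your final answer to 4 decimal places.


Let D = has disease, + = positive test

Given:
- P(D) = 0.0711 (prevalence)
- P(+|D) = 0.9831 (sensitivity)
- P(-|¬D) = 0.8195 (specificity)
- P(+|¬D) = 0.1805 (false positive rate = 1 - specificity)

Step 1: Find P(+)
P(+) = P(+|D)P(D) + P(+|¬D)P(¬D)
     = 0.9831 × 0.0711 + 0.1805 × 0.9289
     = 0.06989841 + 0.16766645
     = 0.23756486

Step 2: Apply Bayes' theorem for P(D|+)
P(D|+) = P(+|D)P(D) / P(+)
       = 0.06989841 / 0.23756486
       = 0.2942


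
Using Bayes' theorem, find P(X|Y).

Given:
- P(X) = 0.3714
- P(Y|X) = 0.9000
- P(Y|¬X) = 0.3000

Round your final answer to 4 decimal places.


Bayes' theorem: P(X|Y) = P(Y|X) × P(X) / P(Y)

Step 1: Calculate P(Y) using law of total probability
P(Y) = P(Y|X)P(X) + P(Y|¬X)P(¬X)
     = 0.9000 × 0.3714 + 0.3000 × 0.6286
     = 0.33426000 + 0.18858000
     = 0.52284000

Step 2: Apply Bayes' theorem
P(X|Y) = P(Y|X) × P(X) / P(Y)
       = 0.33426000 / 0.52284000
       = 0.6393


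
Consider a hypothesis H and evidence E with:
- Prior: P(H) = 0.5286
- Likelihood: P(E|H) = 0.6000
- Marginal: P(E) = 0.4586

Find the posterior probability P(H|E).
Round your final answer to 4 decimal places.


Using Bayes' theorem:

P(H|E) = P(E|H) × P(H) / P(E)
       = 0.6000 × 0.5286 / 0.4586
       = 0.31716000 / 0.4586
       = 0.6916

The evidence strengthens our belief in H.
Prior: 0.5286 → Posterior: 0.6916


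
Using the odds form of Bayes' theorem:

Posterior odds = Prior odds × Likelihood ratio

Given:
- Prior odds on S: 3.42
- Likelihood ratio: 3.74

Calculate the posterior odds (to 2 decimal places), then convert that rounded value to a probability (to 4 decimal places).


Step 1: Calculate posterior odds
Posterior odds = Prior odds × LR
               = 3.42 × 3.74
               = 12.79

Step 2: Convert to probability
P(S|E) = Posterior odds / (1 + Posterior odds)
       = 12.79 / (1 + 12.79)
       = 12.79 / 13.79
       = 0.9275

The evidence increased P(S) from 0.7738 to 0.9275.


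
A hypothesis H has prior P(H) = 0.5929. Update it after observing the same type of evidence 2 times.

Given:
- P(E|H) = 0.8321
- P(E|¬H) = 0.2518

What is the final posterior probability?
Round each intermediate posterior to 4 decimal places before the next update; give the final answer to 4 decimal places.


Sequential Bayesian updating:

Initial prior: P(H) = 0.5929

Update 1:
  P(E) = 0.8321 × 0.5929 + 0.2518 × 0.4071 = 0.49335209 + 0.10250778 = 0.59585987
  P(H|E) = 0.49335209 / 0.59585987 = 0.8280

Update 2:
  P(E) = 0.8321 × 0.8280 + 0.2518 × 0.1720 = 0.68897880 + 0.04330960 = 0.73228840
  P(H|E) = 0.68897880 / 0.73228840 = 0.9409

Final posterior: 0.9409


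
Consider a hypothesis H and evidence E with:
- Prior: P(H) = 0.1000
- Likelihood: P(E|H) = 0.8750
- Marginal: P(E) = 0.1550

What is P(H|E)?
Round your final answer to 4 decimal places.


Using Bayes' theorem:

P(H|E) = P(E|H) × P(H) / P(E)
       = 0.8750 × 0.1000 / 0.1550
       = 0.08750000 / 0.1550
       = 0.5645

The evidence strengthens our belief in H.
Prior: 0.1000 → Posterior: 0.5645


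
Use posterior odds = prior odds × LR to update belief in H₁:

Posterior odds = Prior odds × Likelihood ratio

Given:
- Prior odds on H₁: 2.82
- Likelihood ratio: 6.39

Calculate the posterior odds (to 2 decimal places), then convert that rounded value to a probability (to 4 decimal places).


Step 1: Calculate posterior odds
Posterior odds = Prior odds × LR
               = 2.82 × 6.39
               = 18.02

Step 2: Convert to probability
P(H₁|E) = Posterior odds / (1 + Posterior odds)
       = 18.02 / (1 + 18.02)
       = 18.02 / 19.02
       = 0.9474

The evidence increased P(H₁) from 0.7382 to 0.9474.


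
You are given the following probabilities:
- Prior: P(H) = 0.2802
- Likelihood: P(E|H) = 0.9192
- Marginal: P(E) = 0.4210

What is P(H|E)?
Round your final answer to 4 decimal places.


Using Bayes' theorem:

P(H|E) = P(E|H) × P(H) / P(E)
       = 0.9192 × 0.2802 / 0.4210
       = 0.25755984 / 0.4210
       = 0.6118

The evidence strengthens our belief in H.
Prior: 0.2802 → Posterior: 0.6118


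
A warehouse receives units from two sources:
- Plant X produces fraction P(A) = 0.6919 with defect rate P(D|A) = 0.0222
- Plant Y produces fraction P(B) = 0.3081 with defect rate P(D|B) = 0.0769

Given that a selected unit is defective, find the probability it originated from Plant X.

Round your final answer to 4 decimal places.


Let A = from Plant X, D = defective

Given:
- P(A) = 0.6919, P(B) = 0.3081
- P(D|A) = 0.0222, P(D|B) = 0.0769

Step 1: Find P(D)
P(D) = P(D|A)P(A) + P(D|B)P(B)
     = 0.0222 × 0.6919 + 0.0769 × 0.3081
     = 0.01536018 + 0.02369289
     = 0.03905307

Step 2: Apply Bayes' theorem
P(A|D) = P(D|A)P(A) / P(D)
       = 0.01536018 / 0.03905307
       = 0.3933


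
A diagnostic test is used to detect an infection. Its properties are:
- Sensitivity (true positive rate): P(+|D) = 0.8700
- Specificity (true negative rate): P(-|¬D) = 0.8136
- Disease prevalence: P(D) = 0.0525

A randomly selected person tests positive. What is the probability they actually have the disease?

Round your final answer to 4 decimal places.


Let D = has disease, + = positive test

Given:
- P(D) = 0.0525 (prevalence)
- P(+|D) = 0.8700 (sensitivity)
- P(-|¬D) = 0.8136 (specificity)
- P(+|¬D) = 0.1864 (false positive rate = 1 - specificity)

Step 1: Find P(+)
P(+) = P(+|D)P(D) + P(+|¬D)P(¬D)
     = 0.8700 × 0.0525 + 0.1864 × 0.9475
     = 0.04567500 + 0.17661400
     = 0.22228900

Step 2: Apply Bayes' theorem for P(D|+)
P(D|+) = P(+|D)P(D) / P(+)
       = 0.04567500 / 0.22228900
       = 0.2055


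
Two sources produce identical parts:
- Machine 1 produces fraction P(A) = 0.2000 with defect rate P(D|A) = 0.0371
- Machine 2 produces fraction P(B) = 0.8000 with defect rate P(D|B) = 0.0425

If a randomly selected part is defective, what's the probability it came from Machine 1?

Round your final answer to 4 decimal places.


Let A = from Machine 1, D = defective

Given:
- P(A) = 0.2000, P(B) = 0.8000
- P(D|A) = 0.0371, P(D|B) = 0.0425

Step 1: Find P(D)
P(D) = P(D|A)P(A) + P(D|B)P(B)
     = 0.0371 × 0.2000 + 0.0425 × 0.8000
     = 0.00742000 + 0.03400000
     = 0.04142000

Step 2: Apply Bayes' theorem
P(A|D) = P(D|A)P(A) / P(D)
       = 0.00742000 / 0.04142000
       = 0.1791


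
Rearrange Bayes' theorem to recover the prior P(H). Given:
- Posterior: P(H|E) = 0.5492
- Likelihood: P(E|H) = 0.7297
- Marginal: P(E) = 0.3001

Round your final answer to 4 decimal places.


From Bayes' theorem: P(H|E) = P(E|H) × P(H) / P(E)

Rearranging for P(H):
P(H) = P(H|E) × P(E) / P(E|H)
     = 0.5492 × 0.3001 / 0.7297
     = 0.16481492 / 0.7297
     = 0.2259


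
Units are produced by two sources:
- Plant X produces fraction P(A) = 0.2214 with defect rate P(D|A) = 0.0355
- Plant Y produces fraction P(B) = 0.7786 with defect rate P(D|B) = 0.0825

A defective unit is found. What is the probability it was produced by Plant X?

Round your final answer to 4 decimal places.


Let A = from Plant X, D = defective

Given:
- P(A) = 0.2214, P(B) = 0.7786
- P(D|A) = 0.0355, P(D|B) = 0.0825

Step 1: Find P(D)
P(D) = P(D|A)P(A) + P(D|B)P(B)
     = 0.0355 × 0.2214 + 0.0825 × 0.7786
     = 0.00785970 + 0.06423450
     = 0.07209420

Step 2: Apply Bayes' theorem
P(A|D) = P(D|A)P(A) / P(D)
       = 0.00785970 / 0.07209420
       = 0.1090


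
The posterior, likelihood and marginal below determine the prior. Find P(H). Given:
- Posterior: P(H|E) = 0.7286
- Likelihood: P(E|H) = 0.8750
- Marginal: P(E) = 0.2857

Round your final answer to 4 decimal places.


From Bayes' theorem: P(H|E) = P(E|H) × P(H) / P(E)

Rearranging for P(H):
P(H) = P(H|E) × P(E) / P(E|H)
     = 0.7286 × 0.2857 / 0.8750
     = 0.20816102 / 0.8750
     = 0.2379


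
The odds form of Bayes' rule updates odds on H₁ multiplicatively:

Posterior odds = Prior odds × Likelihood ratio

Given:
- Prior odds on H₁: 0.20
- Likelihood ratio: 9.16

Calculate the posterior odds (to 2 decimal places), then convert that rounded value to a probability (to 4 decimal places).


Step 1: Calculate posterior odds
Posterior odds = Prior odds × LR
               = 0.20 × 9.16
               = 1.83

Step 2: Convert to probability
P(H₁|E) = Posterior odds / (1 + Posterior odds)
       = 1.83 / (1 + 1.83)
       = 1.83 / 2.83
       = 0.6466

The evidence increased P(H₁) from 0.1667 to 0.6466.


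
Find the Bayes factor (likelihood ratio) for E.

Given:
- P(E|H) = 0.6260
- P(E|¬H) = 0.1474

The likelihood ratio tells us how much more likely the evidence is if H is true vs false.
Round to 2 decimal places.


Likelihood Ratio (LR) = P(E|H) / P(E|¬H)

LR = 0.6260 / 0.1474
   = 4.25

The evidence is 4.25 times more likely if H is true than if H is false.
LR > 1, so observing E raises the odds in favor of H.


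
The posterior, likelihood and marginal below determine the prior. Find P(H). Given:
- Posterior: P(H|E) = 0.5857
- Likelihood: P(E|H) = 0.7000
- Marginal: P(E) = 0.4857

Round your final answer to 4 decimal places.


From Bayes' theorem: P(H|E) = P(E|H) × P(H) / P(E)

Rearranging for P(H):
P(H) = P(H|E) × P(E) / P(E|H)
     = 0.5857 × 0.4857 / 0.7000
     = 0.28447449 / 0.7000
     = 0.4064


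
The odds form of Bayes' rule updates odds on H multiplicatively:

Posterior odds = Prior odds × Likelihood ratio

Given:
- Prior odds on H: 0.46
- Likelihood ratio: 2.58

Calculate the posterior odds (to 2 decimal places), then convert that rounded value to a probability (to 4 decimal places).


Step 1: Calculate posterior odds
Posterior odds = Prior odds × LR
               = 0.46 × 2.58
               = 1.19

Step 2: Convert to probability
P(H|E) = Posterior odds / (1 + Posterior odds)
       = 1.19 / (1 + 1.19)
       = 1.19 / 2.19
       = 0.5434

The evidence increased P(H) from 0.3151 to 0.5434.


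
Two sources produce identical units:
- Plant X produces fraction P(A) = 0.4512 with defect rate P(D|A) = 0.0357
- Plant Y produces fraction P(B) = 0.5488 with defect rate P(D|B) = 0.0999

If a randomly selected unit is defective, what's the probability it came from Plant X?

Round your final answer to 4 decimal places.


Let A = from Plant X, D = defective

Given:
- P(A) = 0.4512, P(B) = 0.5488
- P(D|A) = 0.0357, P(D|B) = 0.0999

Step 1: Find P(D)
P(D) = P(D|A)P(A) + P(D|B)P(B)
     = 0.0357 × 0.4512 + 0.0999 × 0.5488
     = 0.01610784 + 0.05482512
     = 0.07093296

Step 2: Apply Bayes' theorem
P(A|D) = P(D|A)P(A) / P(D)
       = 0.01610784 / 0.07093296
       = 0.2271


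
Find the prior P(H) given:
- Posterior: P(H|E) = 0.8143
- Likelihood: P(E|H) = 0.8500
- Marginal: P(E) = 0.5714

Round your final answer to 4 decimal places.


From Bayes' theorem: P(H|E) = P(E|H) × P(H) / P(E)

Rearranging for P(H):
P(H) = P(H|E) × P(E) / P(E|H)
     = 0.8143 × 0.5714 / 0.8500
     = 0.46529102 / 0.8500
     = 0.5474


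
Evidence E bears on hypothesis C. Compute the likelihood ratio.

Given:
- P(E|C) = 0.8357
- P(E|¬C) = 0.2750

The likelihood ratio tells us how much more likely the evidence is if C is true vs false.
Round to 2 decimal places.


Likelihood Ratio (LR) = P(E|C) / P(E|¬C)

LR = 0.8357 / 0.2750
   = 3.04

The evidence is 3.04 times more likely if C is true than if C is false.
Because LR exceeds 1, E is evidence for C.
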